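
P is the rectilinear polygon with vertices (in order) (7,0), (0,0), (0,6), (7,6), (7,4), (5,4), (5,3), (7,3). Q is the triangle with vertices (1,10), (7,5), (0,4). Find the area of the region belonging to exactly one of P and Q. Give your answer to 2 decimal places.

41.37

|P| = 40, |Q| = 20.5, |P∩Q| = 9.5667.
|P △ Q| = |P| + |Q| − 2·|P∩Q| = 40 + 20.5 − 19.1333 = 41.37.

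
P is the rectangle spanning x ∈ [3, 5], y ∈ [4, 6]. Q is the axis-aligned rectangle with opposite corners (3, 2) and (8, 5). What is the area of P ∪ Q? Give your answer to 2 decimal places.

By inclusion–exclusion:
Individual areas: |P| = 4, |Q| = 15.
|P∩Q|: x∈[3,5], y∈[4,5] → 2·1 = 2.
|P ∪ Q| = 19 − 2 = 17.00.

17.00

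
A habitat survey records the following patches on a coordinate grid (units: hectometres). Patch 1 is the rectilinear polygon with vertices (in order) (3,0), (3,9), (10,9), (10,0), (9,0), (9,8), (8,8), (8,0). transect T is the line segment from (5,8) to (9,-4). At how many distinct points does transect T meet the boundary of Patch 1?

1

The segment meets the boundary at (7.667,0).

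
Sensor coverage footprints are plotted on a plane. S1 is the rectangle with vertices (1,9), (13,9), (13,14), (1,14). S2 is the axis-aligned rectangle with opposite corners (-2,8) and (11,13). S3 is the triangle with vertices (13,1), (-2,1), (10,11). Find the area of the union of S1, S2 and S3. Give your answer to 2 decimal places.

153.25

By inclusion–exclusion:
Individual areas: |S1| = 60, |S2| = 65, |S3| = 75.
|S1∩S2|: x∈[1,11], y∈[9,13] → 10·4 = 40.
|S1∩S3| = 3.
|S2∩S3| = 6.75.
|S1∩S2∩S3| = 3.
|S1 ∪ S2 ∪ S3| = 200 − 49.75 + 3 = 153.25.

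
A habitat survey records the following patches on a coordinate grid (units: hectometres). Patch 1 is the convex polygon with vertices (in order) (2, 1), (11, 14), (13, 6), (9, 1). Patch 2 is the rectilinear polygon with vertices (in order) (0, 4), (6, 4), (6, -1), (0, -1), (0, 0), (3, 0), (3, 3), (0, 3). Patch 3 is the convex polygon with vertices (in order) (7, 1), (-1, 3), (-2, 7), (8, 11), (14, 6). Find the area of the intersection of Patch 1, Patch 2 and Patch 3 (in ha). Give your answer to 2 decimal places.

The intersection is the polygon with vertices (6,4), (6,1.25), (3,2), (3,2.444), (4.077,4).
By the shoelace formula its area is 6.29.

6.29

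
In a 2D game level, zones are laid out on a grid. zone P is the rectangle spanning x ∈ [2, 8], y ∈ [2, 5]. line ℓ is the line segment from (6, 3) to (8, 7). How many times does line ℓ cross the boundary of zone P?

1

The segment meets the boundary at (7,5).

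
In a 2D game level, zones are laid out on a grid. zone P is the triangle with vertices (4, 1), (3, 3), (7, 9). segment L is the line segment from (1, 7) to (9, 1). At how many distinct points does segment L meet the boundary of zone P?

2

The segment meets the boundary at (5.098,3.927), (4.111,4.667).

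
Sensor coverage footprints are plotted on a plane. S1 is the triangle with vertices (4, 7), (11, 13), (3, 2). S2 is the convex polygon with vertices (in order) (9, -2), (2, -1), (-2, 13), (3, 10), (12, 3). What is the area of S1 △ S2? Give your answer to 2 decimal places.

99.01

|S1| = 14.5, |S2| = 101, |S1∩S2| = 8.2432.
|S1 △ S2| = |S1| + |S2| − 2·|S1∩S2| = 14.5 + 101 − 16.4863 = 99.01.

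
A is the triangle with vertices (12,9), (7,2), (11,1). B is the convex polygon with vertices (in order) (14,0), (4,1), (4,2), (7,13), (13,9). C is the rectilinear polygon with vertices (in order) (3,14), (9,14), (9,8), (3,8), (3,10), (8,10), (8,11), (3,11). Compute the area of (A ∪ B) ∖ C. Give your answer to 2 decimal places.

|A ∪ B| = 88.
|(A ∪ B) ∩ C| = 10.3939.
|(A ∪ B) ∖ C| = 88 − 10.3939 = 77.61.

77.61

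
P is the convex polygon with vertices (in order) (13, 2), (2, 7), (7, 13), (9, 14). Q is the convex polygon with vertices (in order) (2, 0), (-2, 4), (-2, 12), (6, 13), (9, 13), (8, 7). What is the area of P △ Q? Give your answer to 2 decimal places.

|P| = 59.5, |Q| = 100, |P∩Q| = 29.8879.
|P △ Q| = |P| + |Q| − 2·|P∩Q| = 59.5 + 100 − 59.7757 = 99.72.

99.72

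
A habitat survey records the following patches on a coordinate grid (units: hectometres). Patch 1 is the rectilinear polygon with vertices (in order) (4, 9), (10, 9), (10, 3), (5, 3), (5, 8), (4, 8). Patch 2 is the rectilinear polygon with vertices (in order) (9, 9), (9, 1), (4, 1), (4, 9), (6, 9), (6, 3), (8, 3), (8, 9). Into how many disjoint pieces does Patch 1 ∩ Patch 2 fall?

Patch 1 ∩ Patch 2 splits into 2 disjoint pieces (area 7, area 6).

2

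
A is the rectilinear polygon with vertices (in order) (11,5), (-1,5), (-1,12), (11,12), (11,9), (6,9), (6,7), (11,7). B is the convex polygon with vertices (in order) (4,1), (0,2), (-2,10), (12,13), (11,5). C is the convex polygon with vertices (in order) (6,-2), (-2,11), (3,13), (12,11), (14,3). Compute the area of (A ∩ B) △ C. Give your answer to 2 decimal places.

|A ∩ B| = 66.4345.
|(A ∩ B) ∩ C| = 59.309.
|(A ∩ B) △ C| = 66.4345 + 142 − 118.618 = 89.82.

89.82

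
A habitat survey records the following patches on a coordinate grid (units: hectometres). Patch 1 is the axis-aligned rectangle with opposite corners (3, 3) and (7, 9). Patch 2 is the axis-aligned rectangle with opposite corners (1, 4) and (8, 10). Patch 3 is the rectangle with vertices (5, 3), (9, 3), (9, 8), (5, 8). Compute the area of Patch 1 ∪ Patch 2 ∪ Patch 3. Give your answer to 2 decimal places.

52.00

By inclusion–exclusion:
Individual areas: |Patch 1| = 24, |Patch 2| = 42, |Patch 3| = 20.
|Patch 1∩Patch 2|: x∈[3,7], y∈[4,9] → 4·5 = 20.
|Patch 1∩Patch 3|: x∈[5,7], y∈[3,8] → 2·5 = 10.
|Patch 2∩Patch 3|: x∈[5,8], y∈[4,8] → 3·4 = 12.
|Patch 1∩Patch 2∩Patch 3| = 8.
|Patch 1 ∪ Patch 2 ∪ Patch 3| = 86 − 42 + 8 = 52.00.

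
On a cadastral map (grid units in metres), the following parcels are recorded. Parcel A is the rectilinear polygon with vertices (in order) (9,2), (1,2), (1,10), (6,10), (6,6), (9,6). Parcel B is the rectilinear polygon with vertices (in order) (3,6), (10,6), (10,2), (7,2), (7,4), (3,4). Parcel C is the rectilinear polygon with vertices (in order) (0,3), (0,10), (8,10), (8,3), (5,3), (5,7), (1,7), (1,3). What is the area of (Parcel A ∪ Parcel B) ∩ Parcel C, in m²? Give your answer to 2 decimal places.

25.00

|Parcel A ∪ Parcel B| = 56.
|(Parcel A ∪ Parcel B) ∩ Parcel C| = 25.00.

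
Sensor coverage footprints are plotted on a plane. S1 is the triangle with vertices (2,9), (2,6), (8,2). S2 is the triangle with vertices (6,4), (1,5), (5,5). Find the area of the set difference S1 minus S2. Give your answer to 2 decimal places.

|S1| = 9, |S1∩S2| = 1.1071.
|S1 ∖ S2| = |S1| − |S1∩S2| = 9 − 1.1071 = 7.89.

7.89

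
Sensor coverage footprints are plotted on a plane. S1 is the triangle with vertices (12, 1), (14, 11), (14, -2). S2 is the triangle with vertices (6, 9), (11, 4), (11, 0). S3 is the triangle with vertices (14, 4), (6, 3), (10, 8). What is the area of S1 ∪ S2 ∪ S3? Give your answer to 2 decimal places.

35.57

By inclusion–exclusion:
Individual areas: |S1| = 13, |S2| = 10, |S3| = 18.
|S1∩S2| = 0.
|S1∩S3| = 0.9423.
|S2∩S3| = 4.4885.
|S1∩S2∩S3| = 0.
|S1 ∪ S2 ∪ S3| = 41 − 5.4308 + 0 = 35.57.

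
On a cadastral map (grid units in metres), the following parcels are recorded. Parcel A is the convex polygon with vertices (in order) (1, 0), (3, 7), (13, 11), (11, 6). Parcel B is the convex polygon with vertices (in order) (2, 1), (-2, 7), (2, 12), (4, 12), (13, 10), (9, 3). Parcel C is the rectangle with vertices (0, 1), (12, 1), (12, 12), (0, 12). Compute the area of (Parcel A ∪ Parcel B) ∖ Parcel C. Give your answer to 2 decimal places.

|Parcel A ∪ Parcel B| = 106.9748.
|(Parcel A ∪ Parcel B) ∩ Parcel C| = 99.293.
|(Parcel A ∪ Parcel B) ∖ Parcel C| = 106.9748 − 99.293 = 7.68.

7.68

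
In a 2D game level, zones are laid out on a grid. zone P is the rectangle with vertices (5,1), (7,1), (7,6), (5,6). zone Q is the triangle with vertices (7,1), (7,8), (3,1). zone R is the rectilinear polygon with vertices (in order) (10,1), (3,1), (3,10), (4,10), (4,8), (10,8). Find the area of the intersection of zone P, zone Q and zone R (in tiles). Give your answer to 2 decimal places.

9.36

The intersection is the polygon with vertices (5,1), (5,4.5), (5.857,6), (7,6), (7,1).
By the shoelace formula its area is 9.36.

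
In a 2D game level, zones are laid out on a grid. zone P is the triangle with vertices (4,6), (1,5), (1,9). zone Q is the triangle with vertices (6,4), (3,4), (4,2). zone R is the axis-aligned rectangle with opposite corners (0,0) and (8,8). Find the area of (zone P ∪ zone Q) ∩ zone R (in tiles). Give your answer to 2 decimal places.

|zone P ∪ zone Q| = 9.
|(zone P ∪ zone Q) ∩ zone R| = 8.50.

8.50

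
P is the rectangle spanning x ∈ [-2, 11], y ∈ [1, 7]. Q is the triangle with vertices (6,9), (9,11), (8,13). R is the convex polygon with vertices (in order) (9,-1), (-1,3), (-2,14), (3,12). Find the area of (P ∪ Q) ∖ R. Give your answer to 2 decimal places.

|P ∪ Q| = 82.
|(P ∪ Q) ∩ R| = 41.8811.
|(P ∪ Q) ∖ R| = 82 − 41.8811 = 40.12.

40.12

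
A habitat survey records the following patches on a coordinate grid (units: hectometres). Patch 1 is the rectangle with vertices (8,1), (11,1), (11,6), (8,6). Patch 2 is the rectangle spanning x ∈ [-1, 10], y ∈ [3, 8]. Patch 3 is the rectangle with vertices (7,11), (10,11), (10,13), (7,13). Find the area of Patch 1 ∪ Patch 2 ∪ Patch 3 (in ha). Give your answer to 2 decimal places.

70.00

By inclusion–exclusion:
Individual areas: |Patch 1| = 15, |Patch 2| = 55, |Patch 3| = 6.
|Patch 1∩Patch 2|: x∈[8,10], y∈[3,6] → 2·3 = 6.
|Patch 1∩Patch 3| = 0 (no overlap).
|Patch 2∩Patch 3| = 0 (no overlap).
|Patch 1∩Patch 2∩Patch 3| = 0.
|Patch 1 ∪ Patch 2 ∪ Patch 3| = 76 − 6 + 0 = 70.00.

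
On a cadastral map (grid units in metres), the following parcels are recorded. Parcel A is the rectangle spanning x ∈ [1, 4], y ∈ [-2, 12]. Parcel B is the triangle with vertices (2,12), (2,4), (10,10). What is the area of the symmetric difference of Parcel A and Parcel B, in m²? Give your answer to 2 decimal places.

|Parcel A| = 42, |Parcel B| = 32, |Parcel A∩Parcel B| = 14.
|Parcel A △ Parcel B| = |Parcel A| + |Parcel B| − 2·|Parcel A∩Parcel B| = 42 + 32 − 28 = 46.00.

46.00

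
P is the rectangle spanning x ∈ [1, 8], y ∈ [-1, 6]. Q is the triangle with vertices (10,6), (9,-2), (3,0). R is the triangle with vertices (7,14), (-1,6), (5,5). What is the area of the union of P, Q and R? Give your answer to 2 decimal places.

85.01

By inclusion–exclusion:
Individual areas: |P| = 49, |Q| = 25, |R| = 28.
|P∩Q| = 14.2143.
|P∩R| = 2.7778.
|Q∩R| = 0.
|P∩Q∩R| = 0.
|P ∪ Q ∪ R| = 102 − 16.9921 + 0 = 85.01.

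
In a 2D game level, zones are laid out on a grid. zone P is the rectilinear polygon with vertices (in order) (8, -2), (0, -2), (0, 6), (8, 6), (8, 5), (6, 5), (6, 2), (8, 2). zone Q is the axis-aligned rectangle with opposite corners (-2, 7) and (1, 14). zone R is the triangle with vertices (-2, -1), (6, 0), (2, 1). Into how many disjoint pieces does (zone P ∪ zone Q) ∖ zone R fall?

(zone P ∪ zone Q) ∖ zone R splits into 2 disjoint pieces (area 52.75, area 21).

2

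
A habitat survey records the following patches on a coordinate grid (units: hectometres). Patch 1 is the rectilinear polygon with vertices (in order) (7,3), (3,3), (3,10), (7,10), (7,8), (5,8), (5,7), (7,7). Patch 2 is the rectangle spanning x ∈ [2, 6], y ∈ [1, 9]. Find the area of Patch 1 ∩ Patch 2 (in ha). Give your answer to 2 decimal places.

The intersection is the polygon with vertices (3,3), (3,9), (6,9), (6,8), (5,8), (5,7), (6,7), (6,3).
By the shoelace formula its area is 17.00.

17.00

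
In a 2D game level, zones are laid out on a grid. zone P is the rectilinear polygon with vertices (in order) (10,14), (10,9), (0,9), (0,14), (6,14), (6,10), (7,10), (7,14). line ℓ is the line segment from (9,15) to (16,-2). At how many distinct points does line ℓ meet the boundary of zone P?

The segment meets the boundary at (10,12.571), (9.412,14).

2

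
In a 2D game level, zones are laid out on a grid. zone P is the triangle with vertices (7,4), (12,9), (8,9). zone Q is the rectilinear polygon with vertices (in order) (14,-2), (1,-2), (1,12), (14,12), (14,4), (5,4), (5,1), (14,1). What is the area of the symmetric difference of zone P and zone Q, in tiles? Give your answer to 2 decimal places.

145.00

|zone P| = 10, |zone Q| = 155, |zone P∩zone Q| = 10.
|zone P △ zone Q| = |zone P| + |zone Q| − 2·|zone P∩zone Q| = 10 + 155 − 20 = 145.00.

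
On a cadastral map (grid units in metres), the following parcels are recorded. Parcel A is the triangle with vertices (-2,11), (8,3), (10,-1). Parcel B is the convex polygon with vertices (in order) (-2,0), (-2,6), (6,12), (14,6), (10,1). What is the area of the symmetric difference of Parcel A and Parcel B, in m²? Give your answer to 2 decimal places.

|Parcel A| = 12, |Parcel B| = 124, |Parcel A∩Parcel B| = 10.1922.
|Parcel A △ Parcel B| = |Parcel A| + |Parcel B| − 2·|Parcel A∩Parcel B| = 12 + 124 − 20.3844 = 115.62.

115.62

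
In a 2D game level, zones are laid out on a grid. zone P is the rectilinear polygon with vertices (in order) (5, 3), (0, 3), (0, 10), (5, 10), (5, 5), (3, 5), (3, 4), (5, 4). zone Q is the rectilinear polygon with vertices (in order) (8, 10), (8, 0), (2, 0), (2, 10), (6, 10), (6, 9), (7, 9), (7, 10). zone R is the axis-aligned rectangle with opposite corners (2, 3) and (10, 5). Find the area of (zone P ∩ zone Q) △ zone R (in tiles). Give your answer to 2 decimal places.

|zone P ∩ zone Q| = 19.
|(zone P ∩ zone Q) ∩ zone R| = 4.
|(zone P ∩ zone Q) △ zone R| = 19 + 16 − 8 = 27.00.

27.00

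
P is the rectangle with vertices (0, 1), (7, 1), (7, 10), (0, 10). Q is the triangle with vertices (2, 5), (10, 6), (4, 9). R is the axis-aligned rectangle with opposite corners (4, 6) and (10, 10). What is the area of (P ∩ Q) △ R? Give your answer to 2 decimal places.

22.69

|P ∩ Q| = 12.1875.
|(P ∩ Q) ∩ R| = 6.75.
|(P ∩ Q) △ R| = 12.1875 + 24 − 13.5 = 22.69.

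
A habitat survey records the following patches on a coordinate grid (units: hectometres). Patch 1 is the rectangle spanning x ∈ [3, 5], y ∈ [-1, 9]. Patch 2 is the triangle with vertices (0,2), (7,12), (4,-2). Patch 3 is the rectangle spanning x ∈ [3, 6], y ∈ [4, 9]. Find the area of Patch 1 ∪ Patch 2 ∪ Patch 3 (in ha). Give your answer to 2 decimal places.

By inclusion–exclusion:
Individual areas: |Patch 1| = 20, |Patch 2| = 34, |Patch 3| = 15.
|Patch 1∩Patch 2| = 15.981.
|Patch 1∩Patch 3|: x∈[3,5], y∈[4,9] → 2·5 = 10.
|Patch 2∩Patch 3| = 11.231.
|Patch 1∩Patch 2∩Patch 3| = 7.4214.
|Patch 1 ∪ Patch 2 ∪ Patch 3| = 69 − 37.2119 + 7.4214 = 39.21.

39.21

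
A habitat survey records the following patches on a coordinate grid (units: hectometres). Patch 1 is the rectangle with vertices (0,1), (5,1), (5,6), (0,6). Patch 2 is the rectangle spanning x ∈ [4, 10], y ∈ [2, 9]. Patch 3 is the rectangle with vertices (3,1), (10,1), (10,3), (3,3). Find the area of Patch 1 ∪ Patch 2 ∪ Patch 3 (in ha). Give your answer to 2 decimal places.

By inclusion–exclusion:
Individual areas: |Patch 1| = 25, |Patch 2| = 42, |Patch 3| = 14.
|Patch 1∩Patch 2|: x∈[4,5], y∈[2,6] → 1·4 = 4.
|Patch 1∩Patch 3|: x∈[3,5], y∈[1,3] → 2·2 = 4.
|Patch 2∩Patch 3|: x∈[4,10], y∈[2,3] → 6·1 = 6.
|Patch 1∩Patch 2∩Patch 3| = 1.
|Patch 1 ∪ Patch 2 ∪ Patch 3| = 81 − 14 + 1 = 68.00.

68.00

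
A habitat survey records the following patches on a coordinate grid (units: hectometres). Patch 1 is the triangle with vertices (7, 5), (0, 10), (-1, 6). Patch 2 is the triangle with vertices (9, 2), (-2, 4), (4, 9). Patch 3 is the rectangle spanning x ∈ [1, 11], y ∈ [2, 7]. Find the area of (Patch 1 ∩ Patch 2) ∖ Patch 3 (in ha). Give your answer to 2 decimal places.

1.59

|Patch 1 ∩ Patch 2| = 8.38.
|(Patch 1 ∩ Patch 2) ∩ Patch 3| = 6.7865.
|(Patch 1 ∩ Patch 2) ∖ Patch 3| = 8.38 − 6.7865 = 1.59.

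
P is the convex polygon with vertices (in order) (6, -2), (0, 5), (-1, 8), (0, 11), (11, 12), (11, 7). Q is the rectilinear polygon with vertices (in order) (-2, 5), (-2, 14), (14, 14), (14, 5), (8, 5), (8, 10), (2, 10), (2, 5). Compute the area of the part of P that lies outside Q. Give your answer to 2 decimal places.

|P| = 108, |P∩Q| = 43.3889.
|P ∖ Q| = |P| − |P∩Q| = 108 − 43.3889 = 64.61.

64.61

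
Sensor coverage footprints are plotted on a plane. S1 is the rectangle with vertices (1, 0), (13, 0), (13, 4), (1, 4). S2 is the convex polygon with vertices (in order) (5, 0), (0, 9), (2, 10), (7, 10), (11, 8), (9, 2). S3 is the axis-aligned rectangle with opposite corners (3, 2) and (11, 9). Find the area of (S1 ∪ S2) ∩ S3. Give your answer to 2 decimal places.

52.33

The region (S1 ∪ S2) ∩ S3 is the polygon with vertices (11,8), (9.667,4), (11,4), (11,2), (3,2), (3,9), (9,9).
By the shoelace formula its area is 52.33.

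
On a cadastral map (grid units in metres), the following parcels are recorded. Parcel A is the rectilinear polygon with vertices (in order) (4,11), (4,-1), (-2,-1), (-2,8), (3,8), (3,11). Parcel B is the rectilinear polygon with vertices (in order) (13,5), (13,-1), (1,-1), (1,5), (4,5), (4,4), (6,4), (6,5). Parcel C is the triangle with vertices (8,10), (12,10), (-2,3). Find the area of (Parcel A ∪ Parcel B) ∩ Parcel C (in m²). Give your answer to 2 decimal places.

The region (Parcel A ∪ Parcel B) ∩ Parcel C is the polygon with vertices (4,6), (-2,3), (4,7.2).
By the shoelace formula its area is 3.60.

3.60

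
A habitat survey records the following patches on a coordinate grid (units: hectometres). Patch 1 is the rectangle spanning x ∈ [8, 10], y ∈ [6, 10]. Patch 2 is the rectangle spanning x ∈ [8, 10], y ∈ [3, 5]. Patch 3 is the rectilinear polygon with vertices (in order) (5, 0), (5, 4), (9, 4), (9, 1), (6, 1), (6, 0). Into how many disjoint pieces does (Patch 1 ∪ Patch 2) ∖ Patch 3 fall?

(Patch 1 ∪ Patch 2) ∖ Patch 3 splits into 2 disjoint pieces (area 8, area 3).

2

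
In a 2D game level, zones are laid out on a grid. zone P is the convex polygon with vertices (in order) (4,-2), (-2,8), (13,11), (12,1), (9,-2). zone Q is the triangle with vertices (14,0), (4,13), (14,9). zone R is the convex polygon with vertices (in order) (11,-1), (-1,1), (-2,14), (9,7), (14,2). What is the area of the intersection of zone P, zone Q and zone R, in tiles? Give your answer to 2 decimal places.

3.33

The intersection is the polygon with vertices (12.142,2.416), (8.247,7.479), (9,7), (12.273,3.727).
By the shoelace formula its area is 3.33.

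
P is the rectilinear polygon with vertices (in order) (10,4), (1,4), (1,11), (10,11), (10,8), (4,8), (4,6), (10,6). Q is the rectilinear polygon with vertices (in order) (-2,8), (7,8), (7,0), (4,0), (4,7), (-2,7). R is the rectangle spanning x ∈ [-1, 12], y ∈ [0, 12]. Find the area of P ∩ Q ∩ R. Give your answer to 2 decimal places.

9.00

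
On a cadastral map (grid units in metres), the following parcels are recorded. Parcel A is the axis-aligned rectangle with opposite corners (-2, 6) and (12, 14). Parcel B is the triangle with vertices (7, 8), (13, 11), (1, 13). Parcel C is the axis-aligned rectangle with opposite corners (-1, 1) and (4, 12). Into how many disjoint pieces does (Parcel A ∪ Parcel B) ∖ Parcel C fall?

1

(Parcel A ∪ Parcel B) ∖ Parcel C is a single connected region.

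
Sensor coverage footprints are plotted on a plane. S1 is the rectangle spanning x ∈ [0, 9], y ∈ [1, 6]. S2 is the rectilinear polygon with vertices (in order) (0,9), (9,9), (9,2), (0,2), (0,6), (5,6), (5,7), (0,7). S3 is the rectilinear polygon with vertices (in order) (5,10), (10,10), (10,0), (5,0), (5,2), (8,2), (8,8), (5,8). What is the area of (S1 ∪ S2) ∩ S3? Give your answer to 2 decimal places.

|S1 ∪ S2| = 67.
|(S1 ∪ S2) ∩ S3| = 14.00.

14.00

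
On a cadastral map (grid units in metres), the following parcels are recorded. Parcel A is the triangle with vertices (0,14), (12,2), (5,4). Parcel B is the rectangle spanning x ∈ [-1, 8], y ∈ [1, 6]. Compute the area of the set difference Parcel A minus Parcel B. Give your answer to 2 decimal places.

|Parcel A| = 30, |Parcel A∩Parcel B| = 8.2857.
|Parcel A ∖ Parcel B| = |Parcel A| − |Parcel A∩Parcel B| = 30 − 8.2857 = 21.71.

21.71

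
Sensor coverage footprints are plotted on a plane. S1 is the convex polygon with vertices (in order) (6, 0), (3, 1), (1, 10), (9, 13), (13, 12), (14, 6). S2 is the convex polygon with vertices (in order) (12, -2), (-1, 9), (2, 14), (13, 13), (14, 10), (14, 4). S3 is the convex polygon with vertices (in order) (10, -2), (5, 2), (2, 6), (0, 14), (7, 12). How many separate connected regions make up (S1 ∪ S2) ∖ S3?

(S1 ∪ S2) ∖ S3 splits into 2 disjoint pieces (area 15.1017, area 81.4451).

2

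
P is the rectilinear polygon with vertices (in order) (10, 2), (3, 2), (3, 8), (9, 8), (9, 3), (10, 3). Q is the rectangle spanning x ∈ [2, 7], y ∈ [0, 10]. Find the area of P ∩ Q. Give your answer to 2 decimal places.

24.00

The intersection is the polygon with vertices (3,2), (3,8), (7,8), (7,2).
By the shoelace formula its area is 24.00.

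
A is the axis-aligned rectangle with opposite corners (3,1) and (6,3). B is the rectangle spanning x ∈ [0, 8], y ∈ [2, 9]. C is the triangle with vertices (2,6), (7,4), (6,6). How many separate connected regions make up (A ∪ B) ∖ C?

(A ∪ B) ∖ C is a single connected region.

1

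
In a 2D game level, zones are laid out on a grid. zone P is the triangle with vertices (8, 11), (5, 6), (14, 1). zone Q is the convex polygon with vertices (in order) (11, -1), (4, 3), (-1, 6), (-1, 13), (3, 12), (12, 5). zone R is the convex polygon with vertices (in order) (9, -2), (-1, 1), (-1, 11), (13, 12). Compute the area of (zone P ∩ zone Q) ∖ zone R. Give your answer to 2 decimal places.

|zone P ∩ zone Q| = 20.7687.
|(zone P ∩ zone Q) ∩ zone R| = 18.0257.
|(zone P ∩ zone Q) ∖ zone R| = 20.7687 − 18.0257 = 2.74.

2.74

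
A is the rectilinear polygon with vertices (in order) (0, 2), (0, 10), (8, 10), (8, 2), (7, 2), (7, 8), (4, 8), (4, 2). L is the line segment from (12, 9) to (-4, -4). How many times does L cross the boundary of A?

4

The segment meets the boundary at (3.385,2), (7,4.938), (8,5.75), (4,2.5).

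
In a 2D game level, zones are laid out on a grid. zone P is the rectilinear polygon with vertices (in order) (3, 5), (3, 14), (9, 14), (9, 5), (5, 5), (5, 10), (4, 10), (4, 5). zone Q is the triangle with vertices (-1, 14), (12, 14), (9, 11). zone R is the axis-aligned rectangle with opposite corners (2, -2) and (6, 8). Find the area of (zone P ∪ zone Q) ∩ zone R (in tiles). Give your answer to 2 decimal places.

6.00

|zone P ∪ zone Q| = 55.9.
|(zone P ∪ zone Q) ∩ zone R| = 6.00.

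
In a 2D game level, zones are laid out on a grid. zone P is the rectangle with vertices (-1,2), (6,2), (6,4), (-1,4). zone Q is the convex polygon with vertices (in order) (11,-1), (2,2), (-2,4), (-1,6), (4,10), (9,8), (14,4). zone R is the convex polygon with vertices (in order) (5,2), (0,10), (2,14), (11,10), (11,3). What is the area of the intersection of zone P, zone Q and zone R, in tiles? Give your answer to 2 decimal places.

The intersection is the polygon with vertices (6,4), (6,2.167), (5,2), (3.75,4).
By the shoelace formula its area is 3.17.

3.17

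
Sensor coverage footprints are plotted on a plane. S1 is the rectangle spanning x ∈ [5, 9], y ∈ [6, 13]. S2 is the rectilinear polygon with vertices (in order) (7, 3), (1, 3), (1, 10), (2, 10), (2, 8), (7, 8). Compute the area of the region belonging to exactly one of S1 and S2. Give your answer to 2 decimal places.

|S1| = 28, |S2| = 32, |S1∩S2| = 4.
|S1 △ S2| = |S1| + |S2| − 2·|S1∩S2| = 28 + 32 − 8 = 52.00.

52.00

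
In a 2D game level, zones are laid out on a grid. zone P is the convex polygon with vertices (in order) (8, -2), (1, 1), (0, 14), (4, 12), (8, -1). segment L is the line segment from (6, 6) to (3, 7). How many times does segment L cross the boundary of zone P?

The segment meets the boundary at (5.829,6.057).

1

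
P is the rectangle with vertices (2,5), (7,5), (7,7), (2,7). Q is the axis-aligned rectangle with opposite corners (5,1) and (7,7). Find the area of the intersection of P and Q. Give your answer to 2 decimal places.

|P∩Q|: x∈[5,7], y∈[5,7] → 2·2 = 4.

4.00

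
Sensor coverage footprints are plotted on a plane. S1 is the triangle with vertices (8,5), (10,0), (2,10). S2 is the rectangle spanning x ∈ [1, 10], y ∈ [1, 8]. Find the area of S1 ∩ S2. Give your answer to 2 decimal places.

The intersection is the polygon with vertices (9.6,1), (9.2,1), (3.6,8), (4.4,8), (8,5).
By the shoelace formula its area is 9.00.

9.00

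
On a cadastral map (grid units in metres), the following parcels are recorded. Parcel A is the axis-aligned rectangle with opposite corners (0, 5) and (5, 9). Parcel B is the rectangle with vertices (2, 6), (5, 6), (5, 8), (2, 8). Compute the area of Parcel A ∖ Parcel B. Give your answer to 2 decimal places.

14.00

|Parcel A∩Parcel B|: x∈[2,5], y∈[6,8] → 3·2 = 6.
|Parcel A| = 20.
|Parcel A ∖ Parcel B| = |Parcel A| − |Parcel A∩Parcel B| = 20 − 6 = 14.00.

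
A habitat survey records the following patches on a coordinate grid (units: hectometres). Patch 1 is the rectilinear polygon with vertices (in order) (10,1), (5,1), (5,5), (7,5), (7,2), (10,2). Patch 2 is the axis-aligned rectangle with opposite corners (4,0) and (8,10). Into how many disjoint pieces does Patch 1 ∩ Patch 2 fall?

1

Patch 1 ∩ Patch 2 is a single connected region.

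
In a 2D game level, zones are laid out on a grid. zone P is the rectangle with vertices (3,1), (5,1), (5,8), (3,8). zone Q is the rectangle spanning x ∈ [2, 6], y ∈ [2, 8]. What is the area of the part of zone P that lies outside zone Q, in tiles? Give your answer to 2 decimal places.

|zone P∩zone Q|: x∈[3,5], y∈[2,8] → 2·6 = 12.
|zone P| = 14.
|zone P ∖ zone Q| = |zone P| − |zone P∩zone Q| = 14 − 12 = 2.00.

2.00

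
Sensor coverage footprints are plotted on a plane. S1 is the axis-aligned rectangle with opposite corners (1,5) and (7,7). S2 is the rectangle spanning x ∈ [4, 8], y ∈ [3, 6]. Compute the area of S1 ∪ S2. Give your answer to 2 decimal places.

21.00

By inclusion–exclusion:
Individual areas: |S1| = 12, |S2| = 12.
|S1∩S2|: x∈[4,7], y∈[5,6] → 3·1 = 3.
|S1 ∪ S2| = 24 − 3 = 21.00.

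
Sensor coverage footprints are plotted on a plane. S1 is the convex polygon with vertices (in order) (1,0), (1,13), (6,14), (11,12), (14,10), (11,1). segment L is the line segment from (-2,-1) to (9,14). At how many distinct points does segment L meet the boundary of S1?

The segment meets the boundary at (8.32,13.072), (1,3.091).

2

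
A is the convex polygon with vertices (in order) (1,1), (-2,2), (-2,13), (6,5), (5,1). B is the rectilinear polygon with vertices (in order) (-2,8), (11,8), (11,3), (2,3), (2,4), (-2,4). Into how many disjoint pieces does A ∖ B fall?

2

A ∖ B splits into 2 disjoint pieces (area 17, area 12.5).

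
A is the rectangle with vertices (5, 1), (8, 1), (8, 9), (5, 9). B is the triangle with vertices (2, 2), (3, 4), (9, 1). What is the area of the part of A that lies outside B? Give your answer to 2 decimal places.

|A| = 24, |A∩B| = 2.6786.
|A ∖ B| = |A| − |A∩B| = 24 − 2.6786 = 21.32.

21.32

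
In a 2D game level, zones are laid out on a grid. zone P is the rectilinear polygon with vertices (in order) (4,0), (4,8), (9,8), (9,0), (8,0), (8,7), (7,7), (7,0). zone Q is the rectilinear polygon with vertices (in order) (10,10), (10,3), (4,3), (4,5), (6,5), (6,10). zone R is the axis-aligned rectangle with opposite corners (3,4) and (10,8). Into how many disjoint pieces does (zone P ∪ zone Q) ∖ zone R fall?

2

(zone P ∪ zone Q) ∖ zone R splits into 2 disjoint pieces (area 18, area 8).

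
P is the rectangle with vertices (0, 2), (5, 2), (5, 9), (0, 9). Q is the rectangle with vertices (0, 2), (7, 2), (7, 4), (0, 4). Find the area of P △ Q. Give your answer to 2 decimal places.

29.00

|P∩Q|: x∈[0,5], y∈[2,4] → 5·2 = 10.
|P △ Q| = |P| + |Q| − 2·|P∩Q| = 35 + 14 − 20 = 29.00.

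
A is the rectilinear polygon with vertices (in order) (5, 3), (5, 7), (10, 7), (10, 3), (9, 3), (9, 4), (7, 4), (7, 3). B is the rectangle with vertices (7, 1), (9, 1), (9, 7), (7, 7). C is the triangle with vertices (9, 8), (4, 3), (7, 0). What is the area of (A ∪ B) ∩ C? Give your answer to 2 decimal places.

9.50

The region (A ∪ B) ∩ C is the polygon with vertices (8.75,7), (7.25,1), (7,1), (7,3), (5,3), (5,4), (8,7).
By the shoelace formula its area is 9.50.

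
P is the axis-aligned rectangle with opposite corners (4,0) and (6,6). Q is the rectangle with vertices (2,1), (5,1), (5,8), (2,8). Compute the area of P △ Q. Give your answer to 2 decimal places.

|P∩Q|: x∈[4,5], y∈[1,6] → 1·5 = 5.
|P △ Q| = |P| + |Q| − 2·|P∩Q| = 12 + 21 − 10 = 23.00.

23.00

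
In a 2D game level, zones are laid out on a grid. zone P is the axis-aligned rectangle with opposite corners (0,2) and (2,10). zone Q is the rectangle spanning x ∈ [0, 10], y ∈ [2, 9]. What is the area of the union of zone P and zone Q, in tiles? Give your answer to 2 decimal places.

72.00

By inclusion–exclusion:
Individual areas: |zone P| = 16, |zone Q| = 70.
|zone P∩zone Q|: x∈[0,2], y∈[2,9] → 2·7 = 14.
|zone P ∪ zone Q| = 86 − 14 = 72.00.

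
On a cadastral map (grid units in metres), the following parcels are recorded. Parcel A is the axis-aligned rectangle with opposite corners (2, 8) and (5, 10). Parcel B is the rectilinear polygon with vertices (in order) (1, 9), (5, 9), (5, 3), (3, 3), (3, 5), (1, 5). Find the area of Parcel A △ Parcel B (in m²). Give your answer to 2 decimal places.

20.00

|Parcel A| = 6, |Parcel B| = 20, |Parcel A∩Parcel B| = 3.
|Parcel A △ Parcel B| = |Parcel A| + |Parcel B| − 2·|Parcel A∩Parcel B| = 6 + 20 − 6 = 20.00.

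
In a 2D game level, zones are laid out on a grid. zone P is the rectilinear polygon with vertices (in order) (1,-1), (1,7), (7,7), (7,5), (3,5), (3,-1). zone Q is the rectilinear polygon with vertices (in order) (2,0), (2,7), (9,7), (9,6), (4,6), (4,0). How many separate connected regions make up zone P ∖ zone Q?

zone P ∖ zone Q splits into 2 disjoint pieces (area 9, area 3).

2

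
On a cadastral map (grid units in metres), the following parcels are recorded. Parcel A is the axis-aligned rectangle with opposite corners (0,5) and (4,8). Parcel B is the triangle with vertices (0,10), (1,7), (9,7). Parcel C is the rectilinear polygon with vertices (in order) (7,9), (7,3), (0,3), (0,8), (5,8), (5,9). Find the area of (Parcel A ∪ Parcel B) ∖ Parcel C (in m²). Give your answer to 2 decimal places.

|Parcel A ∪ Parcel B| = 20.8333.
|(Parcel A ∪ Parcel B) ∩ Parcel C| = 15.
|(Parcel A ∪ Parcel B) ∖ Parcel C| = 20.8333 − 15 = 5.83.

5.83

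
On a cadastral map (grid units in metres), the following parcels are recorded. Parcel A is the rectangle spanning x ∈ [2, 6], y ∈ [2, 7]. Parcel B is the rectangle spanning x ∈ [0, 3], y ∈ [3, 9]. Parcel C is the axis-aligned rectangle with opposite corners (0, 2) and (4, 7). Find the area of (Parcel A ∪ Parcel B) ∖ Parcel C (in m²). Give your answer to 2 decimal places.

16.00

|Parcel A ∪ Parcel B| = 34.
|(Parcel A ∪ Parcel B) ∩ Parcel C| = 18.
|(Parcel A ∪ Parcel B) ∖ Parcel C| = 34 − 18 = 16.00.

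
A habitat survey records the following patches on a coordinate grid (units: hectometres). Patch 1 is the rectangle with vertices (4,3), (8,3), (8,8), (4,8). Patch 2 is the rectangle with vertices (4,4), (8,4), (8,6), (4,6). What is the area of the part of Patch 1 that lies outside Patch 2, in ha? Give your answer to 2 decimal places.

|Patch 1∩Patch 2|: x∈[4,8], y∈[4,6] → 4·2 = 8.
|Patch 1| = 20.
|Patch 1 ∖ Patch 2| = |Patch 1| − |Patch 1∩Patch 2| = 20 − 8 = 12.00.

12.00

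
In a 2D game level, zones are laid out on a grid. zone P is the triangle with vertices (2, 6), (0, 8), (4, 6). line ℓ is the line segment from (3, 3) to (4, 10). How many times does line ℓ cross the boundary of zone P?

The segment meets the boundary at (3.467,6.267), (3.429,6).

2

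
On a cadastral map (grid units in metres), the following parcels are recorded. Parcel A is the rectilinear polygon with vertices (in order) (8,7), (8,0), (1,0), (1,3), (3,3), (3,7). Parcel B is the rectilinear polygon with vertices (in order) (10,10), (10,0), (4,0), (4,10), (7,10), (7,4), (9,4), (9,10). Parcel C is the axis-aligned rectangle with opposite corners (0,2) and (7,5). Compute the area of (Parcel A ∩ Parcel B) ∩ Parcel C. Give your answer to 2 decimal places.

The region (Parcel A ∩ Parcel B) ∩ Parcel C is the polygon with vertices (4,5), (7,5), (7,4), (7,2), (4,2).
By the shoelace formula its area is 9.00.

9.00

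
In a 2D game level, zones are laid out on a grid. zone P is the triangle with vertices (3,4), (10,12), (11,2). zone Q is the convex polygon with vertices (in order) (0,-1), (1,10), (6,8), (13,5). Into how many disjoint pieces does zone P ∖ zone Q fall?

2

zone P ∖ zone Q splits into 2 disjoint pieces (area 12.0954, area 2.825).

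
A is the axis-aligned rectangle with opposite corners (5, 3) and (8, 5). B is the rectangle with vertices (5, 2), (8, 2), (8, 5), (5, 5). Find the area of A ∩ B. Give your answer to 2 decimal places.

|A∩B|: x∈[5,8], y∈[3,5] → 3·2 = 6.

6.00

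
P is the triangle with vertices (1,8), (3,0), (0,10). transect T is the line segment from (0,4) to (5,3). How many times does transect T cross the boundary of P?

The segment meets the boundary at (2.105,3.579), (1.915,3.617).

2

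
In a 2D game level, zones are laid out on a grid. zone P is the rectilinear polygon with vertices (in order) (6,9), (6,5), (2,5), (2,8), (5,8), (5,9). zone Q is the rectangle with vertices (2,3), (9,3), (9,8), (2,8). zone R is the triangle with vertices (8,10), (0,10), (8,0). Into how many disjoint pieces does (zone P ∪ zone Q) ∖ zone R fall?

(zone P ∪ zone Q) ∖ zone R splits into 2 disjoint pieces (area 5, area 8.1).

2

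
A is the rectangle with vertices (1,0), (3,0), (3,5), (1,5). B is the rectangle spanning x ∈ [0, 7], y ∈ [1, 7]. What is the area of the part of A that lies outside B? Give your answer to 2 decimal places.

2.00

|A∩B|: x∈[1,3], y∈[1,5] → 2·4 = 8.
|A| = 10.
|A ∖ B| = |A| − |A∩B| = 10 − 8 = 2.00.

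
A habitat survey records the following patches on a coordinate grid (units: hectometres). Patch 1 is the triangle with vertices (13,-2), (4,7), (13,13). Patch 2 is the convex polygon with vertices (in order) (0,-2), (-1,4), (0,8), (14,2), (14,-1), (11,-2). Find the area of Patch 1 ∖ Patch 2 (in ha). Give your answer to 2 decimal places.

|Patch 1| = 67.5, |Patch 1∩Patch 2| = 16.994.
|Patch 1 ∖ Patch 2| = |Patch 1| − |Patch 1∩Patch 2| = 67.5 − 16.994 = 50.51.

50.51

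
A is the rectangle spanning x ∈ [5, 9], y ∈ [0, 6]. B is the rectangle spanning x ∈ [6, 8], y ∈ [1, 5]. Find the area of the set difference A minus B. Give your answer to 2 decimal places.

16.00

|A∩B|: x∈[6,8], y∈[1,5] → 2·4 = 8.
|A| = 24.
|A ∖ B| = |A| − |A∩B| = 24 − 8 = 16.00.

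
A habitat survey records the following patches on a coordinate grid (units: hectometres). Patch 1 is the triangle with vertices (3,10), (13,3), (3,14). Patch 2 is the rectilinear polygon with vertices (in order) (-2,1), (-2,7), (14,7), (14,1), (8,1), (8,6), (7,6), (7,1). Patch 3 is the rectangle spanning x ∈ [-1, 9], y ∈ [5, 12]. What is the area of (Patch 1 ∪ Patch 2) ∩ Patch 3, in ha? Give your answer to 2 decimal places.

32.95

|Patch 1 ∪ Patch 2| = 106.8442.
|(Patch 1 ∪ Patch 2) ∩ Patch 3| = 32.95.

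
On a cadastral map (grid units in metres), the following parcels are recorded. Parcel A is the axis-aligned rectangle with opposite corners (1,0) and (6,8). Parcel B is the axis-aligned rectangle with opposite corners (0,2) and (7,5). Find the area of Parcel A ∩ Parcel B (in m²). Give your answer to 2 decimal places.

15.00

|Parcel A∩Parcel B|: x∈[1,6], y∈[2,5] → 5·3 = 15.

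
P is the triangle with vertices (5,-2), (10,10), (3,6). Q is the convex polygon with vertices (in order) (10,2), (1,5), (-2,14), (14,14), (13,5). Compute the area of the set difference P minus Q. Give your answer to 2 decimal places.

|P| = 32, |P∩Q| = 21.7472.
|P ∖ Q| = |P| − |P∩Q| = 32 − 21.7472 = 10.25.

10.25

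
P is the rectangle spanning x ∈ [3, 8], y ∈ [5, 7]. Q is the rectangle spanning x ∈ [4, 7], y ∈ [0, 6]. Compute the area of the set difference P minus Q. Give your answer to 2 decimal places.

|P∩Q|: x∈[4,7], y∈[5,6] → 3·1 = 3.
|P| = 10.
|P ∖ Q| = |P| − |P∩Q| = 10 − 3 = 7.00.

7.00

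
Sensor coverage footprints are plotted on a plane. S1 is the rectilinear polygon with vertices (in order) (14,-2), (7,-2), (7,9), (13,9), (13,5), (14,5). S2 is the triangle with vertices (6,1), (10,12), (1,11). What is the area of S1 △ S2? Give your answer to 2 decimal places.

|S1| = 73, |S2| = 47.5, |S1∩S2| = 5.0114.
|S1 △ S2| = |S1| + |S2| − 2·|S1∩S2| = 73 + 47.5 − 10.0227 = 110.48.

110.48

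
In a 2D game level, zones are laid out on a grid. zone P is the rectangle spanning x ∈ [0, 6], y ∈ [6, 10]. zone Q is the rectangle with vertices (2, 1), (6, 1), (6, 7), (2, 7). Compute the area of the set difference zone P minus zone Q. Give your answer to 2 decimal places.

|zone P∩zone Q|: x∈[2,6], y∈[6,7] → 4·1 = 4.
|zone P| = 24.
|zone P ∖ zone Q| = |zone P| − |zone P∩zone Q| = 24 − 4 = 20.00.

20.00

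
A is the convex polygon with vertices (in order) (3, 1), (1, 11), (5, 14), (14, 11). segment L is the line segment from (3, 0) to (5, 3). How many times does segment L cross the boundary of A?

The segment meets the boundary at (4.692,2.538).

1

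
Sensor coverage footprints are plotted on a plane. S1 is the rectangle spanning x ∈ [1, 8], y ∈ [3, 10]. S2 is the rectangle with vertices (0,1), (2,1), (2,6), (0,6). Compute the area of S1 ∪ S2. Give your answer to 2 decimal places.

By inclusion–exclusion:
Individual areas: |S1| = 49, |S2| = 10.
|S1∩S2|: x∈[1,2], y∈[3,6] → 1·3 = 3.
|S1 ∪ S2| = 59 − 3 = 56.00.

56.00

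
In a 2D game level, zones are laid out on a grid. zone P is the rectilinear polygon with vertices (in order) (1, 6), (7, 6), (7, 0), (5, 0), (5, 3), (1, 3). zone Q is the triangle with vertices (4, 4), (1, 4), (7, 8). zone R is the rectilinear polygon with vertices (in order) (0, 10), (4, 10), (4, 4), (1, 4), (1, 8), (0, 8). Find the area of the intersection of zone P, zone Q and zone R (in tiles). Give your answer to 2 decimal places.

The intersection is the polygon with vertices (1,4), (4,6), (4,4).
By the shoelace formula its area is 3.00.

3.00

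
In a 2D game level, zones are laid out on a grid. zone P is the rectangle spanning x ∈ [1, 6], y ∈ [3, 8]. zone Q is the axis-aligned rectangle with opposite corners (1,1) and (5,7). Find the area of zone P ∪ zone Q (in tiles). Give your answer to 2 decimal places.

By inclusion–exclusion:
Individual areas: |zone P| = 25, |zone Q| = 24.
|zone P∩zone Q|: x∈[1,5], y∈[3,7] → 4·4 = 16.
|zone P ∪ zone Q| = 49 − 16 = 33.00.

33.00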